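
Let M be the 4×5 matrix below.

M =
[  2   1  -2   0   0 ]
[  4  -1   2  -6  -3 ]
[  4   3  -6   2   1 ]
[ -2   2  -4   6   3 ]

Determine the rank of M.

Row reduce to echelon form.
R2 ← R2 − (2)·R1: [0, -3, 6, -6, -3]
R3 ← R3 − (2)·R1: [0, 1, -2, 2, 1]
R4 ← R4 + R1: [0, 3, -6, 6, 3]
R3 ← R3 + (1/3)·R2: [0, 0, 0, 0, 0]
R4 ← R4 + R2: [0, 0, 0, 0, 0]
Echelon form has 2 nonzero rows, so rank(M) = 2.

2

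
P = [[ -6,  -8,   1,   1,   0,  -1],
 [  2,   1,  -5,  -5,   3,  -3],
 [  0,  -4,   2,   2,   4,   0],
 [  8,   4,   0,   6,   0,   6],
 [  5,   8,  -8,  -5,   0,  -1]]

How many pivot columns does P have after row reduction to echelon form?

5

Row reduce to echelon form.
R2 ← R2 + (1/3)·R1: [0, -5/3, -14/3, -14/3, 3, -10/3]
R4 ← R4 + (4/3)·R1: [0, -20/3, 4/3, 22/3, 0, 14/3]
R5 ← R5 + (5/6)·R1: [0, 4/3, -43/6, -25/6, 0, -11/6]
R3 ← R3 − (12/5)·R2: [0, 0, 66/5, 66/5, -16/5, 8]
R4 ← R4 − (4)·R2: [0, 0, 20, 26, -12, 18]
R5 ← R5 + (4/5)·R2: [0, 0, -109/10, -79/10, 12/5, -9/2]
R4 ← R4 − (50/33)·R3: [0, 0, 0, 6, -236/33, 194/33]
R5 ← R5 + (109/132)·R3: [0, 0, 0, 3, -8/33, 139/66]
R5 ← R5 − (1/2)·R4: [0, 0, 0, 0, 10/3, -5/6]
Echelon form has 5 nonzero rows, so rank(P) = 5.
Each nonzero row contributes one pivot column: 5 pivot columns.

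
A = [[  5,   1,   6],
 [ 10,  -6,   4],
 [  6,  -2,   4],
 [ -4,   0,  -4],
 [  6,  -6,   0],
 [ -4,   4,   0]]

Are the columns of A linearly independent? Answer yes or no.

no

Row reduce A to echelon form.
R2 ← R2 − (2)·R1: [0, -8, -8]
R3 ← R3 − (6/5)·R1: [0, -16/5, -16/5]
R4 ← R4 + (4/5)·R1: [0, 4/5, 4/5]
R5 ← R5 − (6/5)·R1: [0, -36/5, -36/5]
R6 ← R6 + (4/5)·R1: [0, 24/5, 24/5]
R3 ← R3 − (2/5)·R2: [0, 0, 0]
R4 ← R4 + (1/10)·R2: [0, 0, 0]
R5 ← R5 − (9/10)·R2: [0, 0, 0]
R6 ← R6 + (3/5)·R2: [0, 0, 0]
2 pivots among 3 columns.
Only 2 < 3 pivot columns, so the columns are linearly dependent.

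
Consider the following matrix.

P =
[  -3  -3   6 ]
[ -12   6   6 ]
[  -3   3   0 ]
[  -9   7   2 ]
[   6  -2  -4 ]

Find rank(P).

Row reduce to echelon form.
R2 ← R2 − (4)·R1: [0, 18, -18]
R3 ← R3 − R1: [0, 6, -6]
R4 ← R4 − (3)·R1: [0, 16, -16]
R5 ← R5 + (2)·R1: [0, -8, 8]
R3 ← R3 − (1/3)·R2: [0, 0, 0]
R4 ← R4 − (8/9)·R2: [0, 0, 0]
R5 ← R5 + (4/9)·R2: [0, 0, 0]
Echelon form has 2 nonzero rows, so rank(P) = 2.

2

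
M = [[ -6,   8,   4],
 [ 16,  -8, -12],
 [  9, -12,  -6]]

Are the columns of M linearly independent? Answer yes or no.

no

Row reduce M to echelon form.
R2 ← R2 + (8/3)·R1: [0, 40/3, -4/3]
R3 ← R3 + (3/2)·R1: [0, 0, 0]
2 pivots among 3 columns.
Only 2 < 3 pivot columns, so the columns are linearly dependent.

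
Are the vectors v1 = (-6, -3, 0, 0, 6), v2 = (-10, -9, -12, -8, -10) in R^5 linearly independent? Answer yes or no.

Form the matrix with these vectors as rows and row reduce.
R2 ← R2 − (5/3)·R1: [0, -4, -12, -8, -20]
2 nonzero rows, so the 2 vectors span a space of dimension 2.
Since 2 = 2, the vectors are linearly independent.

yes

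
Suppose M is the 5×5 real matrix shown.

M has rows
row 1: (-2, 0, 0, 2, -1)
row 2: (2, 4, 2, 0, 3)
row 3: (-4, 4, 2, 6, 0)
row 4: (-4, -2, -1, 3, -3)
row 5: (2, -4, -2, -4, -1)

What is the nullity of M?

3

Row reduce to echelon form.
R2 ← R2 + R1: [0, 4, 2, 2, 2]
R3 ← R3 − (2)·R1: [0, 4, 2, 2, 2]
R4 ← R4 − (2)·R1: [0, -2, -1, -1, -1]
R5 ← R5 + R1: [0, -4, -2, -2, -2]
R3 ← R3 − R2: [0, 0, 0, 0, 0]
R4 ← R4 + (1/2)·R2: [0, 0, 0, 0, 0]
R5 ← R5 + R2: [0, 0, 0, 0, 0]
2 nonzero rows, so rank(M) = 2.
M has 5 columns; by rank–nullity, nullity = 5 − 2 = 3.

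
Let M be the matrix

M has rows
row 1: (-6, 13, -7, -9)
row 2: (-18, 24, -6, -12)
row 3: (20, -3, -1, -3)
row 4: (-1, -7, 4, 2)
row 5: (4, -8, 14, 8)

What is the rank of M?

4

Row reduce to echelon form.
R2 ← R2 − (3)·R1: [0, -15, 15, 15]
R3 ← R3 + (10/3)·R1: [0, 121/3, -73/3, -33]
R4 ← R4 − (1/6)·R1: [0, -55/6, 31/6, 7/2]
R5 ← R5 + (2/3)·R1: [0, 2/3, 28/3, 2]
R3 ← R3 + (121/45)·R2: [0, 0, 16, 22/3]
R4 ← R4 − (11/18)·R2: [0, 0, -4, -17/3]
R5 ← R5 + (2/45)·R2: [0, 0, 10, 8/3]
R4 ← R4 + (1/4)·R3: [0, 0, 0, -23/6]
R5 ← R5 − (5/8)·R3: [0, 0, 0, -23/12]
R5 ← R5 − (1/2)·R4: [0, 0, 0, 0]
Echelon form has 4 nonzero rows, so rank(M) = 4.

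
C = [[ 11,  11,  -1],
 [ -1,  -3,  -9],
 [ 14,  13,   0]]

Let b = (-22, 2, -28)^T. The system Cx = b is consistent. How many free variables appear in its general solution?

Row reduce the augmented matrix [C | b].
R2 ← R2 + (1/11)·R1: [0, -2, -100/11, 0]
R3 ← R3 − (14/11)·R1: [0, -1, 14/11, 0]
R3 ← R3 − (1/2)·R2: [0, 0, 64/11, 0]
The echelon form has 3 nonzero rows, and every pivot lies in the first 3 columns, so rank(C) = rank([C|b]) = 3.
The system is consistent.
Free variables = (unknowns) − (rank) = 3 − 3 = 0.

0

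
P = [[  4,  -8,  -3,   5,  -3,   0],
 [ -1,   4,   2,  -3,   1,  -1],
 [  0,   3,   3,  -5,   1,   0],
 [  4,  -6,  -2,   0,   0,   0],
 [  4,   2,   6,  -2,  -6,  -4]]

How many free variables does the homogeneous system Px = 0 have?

2

Row reduce to echelon form.
R2 ← R2 + (1/4)·R1: [0, 2, 5/4, -7/4, 1/4, -1]
R4 ← R4 − R1: [0, 2, 1, -5, 3, 0]
R5 ← R5 − R1: [0, 10, 9, -7, -3, -4]
R3 ← R3 − (3/2)·R2: [0, 0, 9/8, -19/8, 5/8, 3/2]
R4 ← R4 − R2: [0, 0, -1/4, -13/4, 11/4, 1]
R5 ← R5 − (5)·R2: [0, 0, 11/4, 7/4, -17/4, 1]
R4 ← R4 + (2/9)·R3: [0, 0, 0, -34/9, 26/9, 4/3]
R5 ← R5 − (22/9)·R3: [0, 0, 0, 68/9, -52/9, -8/3]
R5 ← R5 + (2)·R4: [0, 0, 0, 0, 0, 0]
4 nonzero rows, so rank(P) = 4.
P has 6 columns; by rank–nullity, nullity = 6 − 4 = 2.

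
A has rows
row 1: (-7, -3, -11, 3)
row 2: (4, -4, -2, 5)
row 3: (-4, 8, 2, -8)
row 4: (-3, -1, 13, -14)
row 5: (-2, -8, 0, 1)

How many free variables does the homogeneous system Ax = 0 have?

0

Row reduce to echelon form.
R2 ← R2 + (4/7)·R1: [0, -40/7, -58/7, 47/7]
R3 ← R3 − (4/7)·R1: [0, 68/7, 58/7, -68/7]
R4 ← R4 − (3/7)·R1: [0, 2/7, 124/7, -107/7]
R5 ← R5 − (2/7)·R1: [0, -50/7, 22/7, 1/7]
R3 ← R3 + (17/10)·R2: [0, 0, -29/5, 17/10]
R4 ← R4 + (1/20)·R2: [0, 0, 173/10, -299/20]
R5 ← R5 − (5/4)·R2: [0, 0, 27/2, -33/4]
R4 ← R4 + (173/58)·R3: [0, 0, 0, -573/58]
R5 ← R5 + (135/58)·R3: [0, 0, 0, -249/58]
R5 ← R5 − (83/191)·R4: [0, 0, 0, 0]
4 nonzero rows, so rank(A) = 4.
A has 4 columns; by rank–nullity, nullity = 4 − 4 = 0.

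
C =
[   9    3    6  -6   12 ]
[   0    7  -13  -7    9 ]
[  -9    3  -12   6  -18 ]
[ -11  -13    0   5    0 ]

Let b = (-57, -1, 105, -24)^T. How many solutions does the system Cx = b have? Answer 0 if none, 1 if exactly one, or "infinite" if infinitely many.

infinite

Row reduce the augmented matrix [C | b].
R3 ← R3 + R1: [0, 6, -6, 0, -6, 48]
R4 ← R4 + (11/9)·R1: [0, -28/3, 22/3, -7/3, 44/3, -281/3]
R3 ← R3 − (6/7)·R2: [0, 0, 36/7, 6, -96/7, 342/7]
R4 ← R4 + (4/3)·R2: [0, 0, -10, -35/3, 80/3, -95]
R4 ← R4 + (35/18)·R3: [0, 0, 0, 0, 0, 0]
The echelon form has 3 nonzero rows, and every pivot lies in the first 5 columns, so rank(C) = rank([C|b]) = 3.
The system is consistent.
rank = 3 < 5 unknowns, so there are infinitely many solutions.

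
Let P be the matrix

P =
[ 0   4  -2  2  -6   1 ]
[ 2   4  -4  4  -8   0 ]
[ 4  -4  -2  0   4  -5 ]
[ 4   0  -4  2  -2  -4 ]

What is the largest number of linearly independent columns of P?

3

Row reduce to echelon form.
Swap R1 ↔ R2
R3 ← R3 − (2)·R1: [0, -12, 6, -8, 20, -5]
R4 ← R4 − (2)·R1: [0, -8, 4, -6, 14, -4]
R3 ← R3 + (3)·R2: [0, 0, 0, -2, 2, -2]
R4 ← R4 + (2)·R2: [0, 0, 0, -2, 2, -2]
R4 ← R4 − R3: [0, 0, 0, 0, 0, 0]
Echelon form has 3 nonzero rows, so rank(P) = 3.
The rank gives the maximum number of linearly independent columns: 3.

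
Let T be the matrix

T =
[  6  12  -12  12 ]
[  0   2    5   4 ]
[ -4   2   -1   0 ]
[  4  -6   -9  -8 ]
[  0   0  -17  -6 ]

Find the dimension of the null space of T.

1

Row reduce to echelon form.
R3 ← R3 + (2/3)·R1: [0, 10, -9, 8]
R4 ← R4 − (2/3)·R1: [0, -14, -1, -16]
R3 ← R3 − (5)·R2: [0, 0, -34, -12]
R4 ← R4 + (7)·R2: [0, 0, 34, 12]
R4 ← R4 + R3: [0, 0, 0, 0]
R5 ← R5 − (1/2)·R3: [0, 0, 0, 0]
3 nonzero rows, so rank(T) = 3.
T has 4 columns; by rank–nullity, nullity = 4 − 3 = 1.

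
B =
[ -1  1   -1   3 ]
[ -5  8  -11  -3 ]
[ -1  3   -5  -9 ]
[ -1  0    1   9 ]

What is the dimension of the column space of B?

2

Row reduce to echelon form.
R2 ← R2 − (5)·R1: [0, 3, -6, -18]
R3 ← R3 − R1: [0, 2, -4, -12]
R4 ← R4 − R1: [0, -1, 2, 6]
R3 ← R3 − (2/3)·R2: [0, 0, 0, 0]
R4 ← R4 + (1/3)·R2: [0, 0, 0, 0]
Echelon form has 2 nonzero rows, so rank(B) = 2.
The column space has dimension equal to the rank: 2.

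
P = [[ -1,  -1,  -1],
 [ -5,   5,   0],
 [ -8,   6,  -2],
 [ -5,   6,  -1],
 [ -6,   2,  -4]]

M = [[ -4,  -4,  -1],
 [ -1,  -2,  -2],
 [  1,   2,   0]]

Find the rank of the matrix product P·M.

First compute PM:
[[  4,   4,   3],
 [ 15,  10,  -5],
 [ 24,  16,  -4],
 [ 13,   6,  -7],
 [ 18,  12,   2]]
Now row reduce the product.
R2 ← R2 − (15/4)·R1: [0, -5, -65/4]
R3 ← R3 − (6)·R1: [0, -8, -22]
R4 ← R4 − (13/4)·R1: [0, -7, -67/4]
R5 ← R5 − (9/2)·R1: [0, -6, -23/2]
R3 ← R3 − (8/5)·R2: [0, 0, 4]
R4 ← R4 − (7/5)·R2: [0, 0, 6]
R5 ← R5 − (6/5)·R2: [0, 0, 8]
R4 ← R4 − (3/2)·R3: [0, 0, 0]
R5 ← R5 − (2)·R3: [0, 0, 0]
3 nonzero rows, so rank(PM) = 3.

3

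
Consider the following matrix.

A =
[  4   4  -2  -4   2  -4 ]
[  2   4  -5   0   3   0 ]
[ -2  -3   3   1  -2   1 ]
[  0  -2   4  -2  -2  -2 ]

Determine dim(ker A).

4

Row reduce to echelon form.
R2 ← R2 − (1/2)·R1: [0, 2, -4, 2, 2, 2]
R3 ← R3 + (1/2)·R1: [0, -1, 2, -1, -1, -1]
R3 ← R3 + (1/2)·R2: [0, 0, 0, 0, 0, 0]
R4 ← R4 + R2: [0, 0, 0, 0, 0, 0]
2 nonzero rows, so rank(A) = 2.
A has 6 columns; by rank–nullity, nullity = 6 − 2 = 4.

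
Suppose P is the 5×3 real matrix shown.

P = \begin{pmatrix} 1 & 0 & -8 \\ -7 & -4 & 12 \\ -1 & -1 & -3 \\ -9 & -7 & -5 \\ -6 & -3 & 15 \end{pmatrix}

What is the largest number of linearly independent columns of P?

2

Row reduce to echelon form.
R2 ← R2 + (7)·R1: [0, -4, -44]
R3 ← R3 + R1: [0, -1, -11]
R4 ← R4 + (9)·R1: [0, -7, -77]
R5 ← R5 + (6)·R1: [0, -3, -33]
R3 ← R3 − (1/4)·R2: [0, 0, 0]
R4 ← R4 − (7/4)·R2: [0, 0, 0]
R5 ← R5 − (3/4)·R2: [0, 0, 0]
Echelon form has 2 nonzero rows, so rank(P) = 2.
The rank gives the maximum number of linearly independent columns: 2.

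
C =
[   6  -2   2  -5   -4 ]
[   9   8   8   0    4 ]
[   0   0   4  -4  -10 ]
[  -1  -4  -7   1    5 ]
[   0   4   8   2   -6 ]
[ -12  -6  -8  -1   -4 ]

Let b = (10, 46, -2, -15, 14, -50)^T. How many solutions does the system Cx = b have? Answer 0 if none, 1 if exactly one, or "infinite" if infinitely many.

Row reduce the augmented matrix [C | b].
R2 ← R2 − (3/2)·R1: [0, 11, 5, 15/2, 10, 31]
R4 ← R4 + (1/6)·R1: [0, -13/3, -20/3, 1/6, 13/3, -40/3]
R6 ← R6 + (2)·R1: [0, -10, -4, -11, -12, -30]
R4 ← R4 + (13/33)·R2: [0, 0, -155/33, 103/33, 91/11, -37/33]
R5 ← R5 − (4/11)·R2: [0, 0, 68/11, -8/11, -106/11, 30/11]
R6 ← R6 + (10/11)·R2: [0, 0, 6/11, -46/11, -32/11, -20/11]
R4 ← R4 + (155/132)·R3: [0, 0, 0, -52/33, -229/66, -229/66]
R5 ← R5 − (17/11)·R3: [0, 0, 0, 60/11, 64/11, 64/11]
R6 ← R6 − (3/22)·R3: [0, 0, 0, -40/11, -17/11, -17/11]
R5 ← R5 + (45/13)·R4: [0, 0, 0, 0, -161/26, -161/26]
R6 ← R6 − (30/13)·R4: [0, 0, 0, 0, 84/13, 84/13]
R6 ← R6 + (24/23)·R5: [0, 0, 0, 0, 0, 0]
The echelon form has 5 nonzero rows, and every pivot lies in the first 5 columns, so rank(C) = rank([C|b]) = 5.
The system is consistent.
rank = 5 = number of unknowns, so the solution is unique.

1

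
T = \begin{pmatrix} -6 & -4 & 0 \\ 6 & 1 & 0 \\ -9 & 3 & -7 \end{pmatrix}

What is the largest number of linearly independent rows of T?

3

Row reduce to echelon form.
R2 ← R2 + R1: [0, -3, 0]
R3 ← R3 − (3/2)·R1: [0, 9, -7]
R3 ← R3 + (3)·R2: [0, 0, -7]
Echelon form has 3 nonzero rows, so rank(T) = 3.
The rank gives the maximum number of linearly independent rows: 3.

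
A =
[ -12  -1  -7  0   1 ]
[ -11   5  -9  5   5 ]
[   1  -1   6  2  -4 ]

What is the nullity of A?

Row reduce to echelon form.
R2 ← R2 − (11/12)·R1: [0, 71/12, -31/12, 5, 49/12]
R3 ← R3 + (1/12)·R1: [0, -13/12, 65/12, 2, -47/12]
R3 ← R3 + (13/71)·R2: [0, 0, 351/71, 207/71, -225/71]
3 nonzero rows, so rank(A) = 3.
A has 5 columns; by rank–nullity, nullity = 5 − 3 = 2.

2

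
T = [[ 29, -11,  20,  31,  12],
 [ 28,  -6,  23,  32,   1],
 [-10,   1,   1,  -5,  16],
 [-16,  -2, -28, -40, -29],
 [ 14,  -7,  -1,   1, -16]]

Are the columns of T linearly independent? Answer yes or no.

yes

Row reduce T to echelon form.
R2 ← R2 − (28/29)·R1: [0, 134/29, 107/29, 60/29, -307/29]
R3 ← R3 + (10/29)·R1: [0, -81/29, 229/29, 165/29, 584/29]
R4 ← R4 + (16/29)·R1: [0, -234/29, -492/29, -664/29, -649/29]
R5 ← R5 − (14/29)·R1: [0, -49/29, -309/29, -405/29, -632/29]
R3 ← R3 + (81/134)·R2: [0, 0, 1357/134, 465/67, 1841/134]
R4 ← R4 + (117/67)·R2: [0, 0, -705/67, -1292/67, -2738/67]
R5 ← R5 + (49/134)·R2: [0, 0, -1247/134, -885/67, -3439/134]
R4 ← R4 + (1410/1357)·R3: [0, 0, 0, -16382/1357, -36083/1357]
R5 ← R5 + (1247/1357)·R3: [0, 0, 0, -9270/1357, -17694/1357]
R5 ← R5 − (4635/8191)·R4: [0, 0, 0, 0, 16443/8191]
5 pivots among 5 columns.
Every column is a pivot column, so the columns are linearly independent.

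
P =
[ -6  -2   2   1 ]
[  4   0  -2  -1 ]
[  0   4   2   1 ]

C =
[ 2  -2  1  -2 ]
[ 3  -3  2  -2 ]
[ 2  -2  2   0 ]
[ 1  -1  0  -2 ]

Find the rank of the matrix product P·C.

First compute PC:
[[-13,  13,  -6,  14],
 [  3,  -3,   0,  -6],
 [ 17, -17,  12, -10]]
Now row reduce the product.
R2 ← R2 + (3/13)·R1: [0, 0, -18/13, -36/13]
R3 ← R3 + (17/13)·R1: [0, 0, 54/13, 108/13]
R3 ← R3 + (3)·R2: [0, 0, 0, 0]
2 nonzero rows, so rank(PC) = 2.

2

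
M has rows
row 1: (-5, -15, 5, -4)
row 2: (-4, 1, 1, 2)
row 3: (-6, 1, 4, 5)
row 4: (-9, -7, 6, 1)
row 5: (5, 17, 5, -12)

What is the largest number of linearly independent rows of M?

Row reduce to echelon form.
R2 ← R2 − (4/5)·R1: [0, 13, -3, 26/5]
R3 ← R3 − (6/5)·R1: [0, 19, -2, 49/5]
R4 ← R4 − (9/5)·R1: [0, 20, -3, 41/5]
R5 ← R5 + R1: [0, 2, 10, -16]
R3 ← R3 − (19/13)·R2: [0, 0, 31/13, 11/5]
R4 ← R4 − (20/13)·R2: [0, 0, 21/13, 1/5]
R5 ← R5 − (2/13)·R2: [0, 0, 136/13, -84/5]
R4 ← R4 − (21/31)·R3: [0, 0, 0, -40/31]
R5 ← R5 − (136/31)·R3: [0, 0, 0, -820/31]
R5 ← R5 − (41/2)·R4: [0, 0, 0, 0]
Echelon form has 4 nonzero rows, so rank(M) = 4.
The rank gives the maximum number of linearly independent rows: 4.

4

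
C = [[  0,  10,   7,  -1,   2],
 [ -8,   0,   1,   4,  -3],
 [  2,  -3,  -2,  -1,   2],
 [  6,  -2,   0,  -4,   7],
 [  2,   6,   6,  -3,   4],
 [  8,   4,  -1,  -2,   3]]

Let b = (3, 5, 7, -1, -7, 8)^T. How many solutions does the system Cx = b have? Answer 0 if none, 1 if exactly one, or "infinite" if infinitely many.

Row reduce the augmented matrix [C | b].
Swap R1 ↔ R2
R3 ← R3 + (1/4)·R1: [0, -3, -7/4, 0, 5/4, 33/4]
R4 ← R4 + (3/4)·R1: [0, -2, 3/4, -1, 19/4, 11/4]
R5 ← R5 + (1/4)·R1: [0, 6, 25/4, -2, 13/4, -23/4]
R6 ← R6 + R1: [0, 4, 0, 2, 0, 13]
R3 ← R3 + (3/10)·R2: [0, 0, 7/20, -3/10, 37/20, 183/20]
R4 ← R4 + (1/5)·R2: [0, 0, 43/20, -6/5, 103/20, 67/20]
R5 ← R5 − (3/5)·R2: [0, 0, 41/20, -7/5, 41/20, -151/20]
R6 ← R6 − (2/5)·R2: [0, 0, -14/5, 12/5, -4/5, 59/5]
R4 ← R4 − (43/7)·R3: [0, 0, 0, 9/14, -87/14, -370/7]
R5 ← R5 − (41/7)·R3: [0, 0, 0, 5/14, -123/14, -428/7]
R6 ← R6 + (8)·R3: [0, 0, 0, 0, 14, 85]
R5 ← R5 − (5/9)·R4: [0, 0, 0, 0, -16/3, -286/9]
R6 ← R6 + (21/8)·R5: [0, 0, 0, 0, 0, 19/12]
The echelon form has 6 nonzero rows; the last pivot sits in the augmented column, so rank(C) = 5 but rank([C|b]) = 6.
Since the ranks differ, the system is inconsistent.
It has no solutions.

0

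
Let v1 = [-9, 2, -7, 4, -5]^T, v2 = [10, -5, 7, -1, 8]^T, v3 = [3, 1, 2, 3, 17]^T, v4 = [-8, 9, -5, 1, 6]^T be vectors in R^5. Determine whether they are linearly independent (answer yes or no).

no

Form the matrix with these vectors as rows and row reduce.
R2 ← R2 + (10/9)·R1: [0, -25/9, -7/9, 31/9, 22/9]
R3 ← R3 + (1/3)·R1: [0, 5/3, -1/3, 13/3, 46/3]
R4 ← R4 − (8/9)·R1: [0, 65/9, 11/9, -23/9, 94/9]
R3 ← R3 + (3/5)·R2: [0, 0, -4/5, 32/5, 84/5]
R4 ← R4 + (13/5)·R2: [0, 0, -4/5, 32/5, 84/5]
R4 ← R4 − R3: [0, 0, 0, 0, 0]
3 nonzero rows, so the 4 vectors span a space of dimension 3.
Since 3 < 4, the vectors are linearly dependent.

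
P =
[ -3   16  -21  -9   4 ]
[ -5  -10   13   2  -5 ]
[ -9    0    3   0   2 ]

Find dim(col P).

Row reduce to echelon form.
R2 ← R2 − (5/3)·R1: [0, -110/3, 48, 17, -35/3]
R3 ← R3 − (3)·R1: [0, -48, 66, 27, -10]
R3 ← R3 − (72/55)·R2: [0, 0, 174/55, 261/55, 58/11]
Echelon form has 3 nonzero rows, so rank(P) = 3.
The column space has dimension equal to the rank: 3.

3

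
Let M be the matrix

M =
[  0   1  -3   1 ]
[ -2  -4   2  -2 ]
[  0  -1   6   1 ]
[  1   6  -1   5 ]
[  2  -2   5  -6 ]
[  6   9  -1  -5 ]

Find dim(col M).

Row reduce to echelon form.
Swap R1 ↔ R2
R4 ← R4 + (1/2)·R1: [0, 4, 0, 4]
R5 ← R5 + R1: [0, -6, 7, -8]
R6 ← R6 + (3)·R1: [0, -3, 5, -11]
R3 ← R3 + R2: [0, 0, 3, 2]
R4 ← R4 − (4)·R2: [0, 0, 12, 0]
R5 ← R5 + (6)·R2: [0, 0, -11, -2]
R6 ← R6 + (3)·R2: [0, 0, -4, -8]
R4 ← R4 − (4)·R3: [0, 0, 0, -8]
R5 ← R5 + (11/3)·R3: [0, 0, 0, 16/3]
R6 ← R6 + (4/3)·R3: [0, 0, 0, -16/3]
R5 ← R5 + (2/3)·R4: [0, 0, 0, 0]
R6 ← R6 − (2/3)·R4: [0, 0, 0, 0]
Echelon form has 4 nonzero rows, so rank(M) = 4.
The column space has dimension equal to the rank: 4.

4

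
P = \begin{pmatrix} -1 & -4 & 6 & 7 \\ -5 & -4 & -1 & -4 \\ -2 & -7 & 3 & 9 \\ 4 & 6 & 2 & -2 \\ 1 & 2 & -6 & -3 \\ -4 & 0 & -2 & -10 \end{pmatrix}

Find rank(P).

4

Row reduce to echelon form.
R2 ← R2 − (5)·R1: [0, 16, -31, -39]
R3 ← R3 − (2)·R1: [0, 1, -9, -5]
R4 ← R4 + (4)·R1: [0, -10, 26, 26]
R5 ← R5 + R1: [0, -2, 0, 4]
R6 ← R6 − (4)·R1: [0, 16, -26, -38]
R3 ← R3 − (1/16)·R2: [0, 0, -113/16, -41/16]
R4 ← R4 + (5/8)·R2: [0, 0, 53/8, 13/8]
R5 ← R5 + (1/8)·R2: [0, 0, -31/8, -7/8]
R6 ← R6 − R2: [0, 0, 5, 1]
R4 ← R4 + (106/113)·R3: [0, 0, 0, -88/113]
R5 ← R5 − (62/113)·R3: [0, 0, 0, 60/113]
R6 ← R6 + (80/113)·R3: [0, 0, 0, -92/113]
R5 ← R5 + (15/22)·R4: [0, 0, 0, 0]
R6 ← R6 − (23/22)·R4: [0, 0, 0, 0]
Echelon form has 4 nonzero rows, so rank(P) = 4.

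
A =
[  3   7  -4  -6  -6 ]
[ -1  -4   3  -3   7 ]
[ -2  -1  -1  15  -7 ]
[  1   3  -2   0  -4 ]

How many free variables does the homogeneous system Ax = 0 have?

Row reduce to echelon form.
R2 ← R2 + (1/3)·R1: [0, -5/3, 5/3, -5, 5]
R3 ← R3 + (2/3)·R1: [0, 11/3, -11/3, 11, -11]
R4 ← R4 − (1/3)·R1: [0, 2/3, -2/3, 2, -2]
R3 ← R3 + (11/5)·R2: [0, 0, 0, 0, 0]
R4 ← R4 + (2/5)·R2: [0, 0, 0, 0, 0]
2 nonzero rows, so rank(A) = 2.
A has 5 columns; by rank–nullity, nullity = 5 − 2 = 3.

3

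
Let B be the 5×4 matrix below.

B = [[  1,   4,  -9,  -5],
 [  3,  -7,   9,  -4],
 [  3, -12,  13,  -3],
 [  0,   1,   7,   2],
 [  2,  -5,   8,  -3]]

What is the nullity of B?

Row reduce to echelon form.
R2 ← R2 − (3)·R1: [0, -19, 36, 11]
R3 ← R3 − (3)·R1: [0, -24, 40, 12]
R5 ← R5 − (2)·R1: [0, -13, 26, 7]
R3 ← R3 − (24/19)·R2: [0, 0, -104/19, -36/19]
R4 ← R4 + (1/19)·R2: [0, 0, 169/19, 49/19]
R5 ← R5 − (13/19)·R2: [0, 0, 26/19, -10/19]
R4 ← R4 + (13/8)·R3: [0, 0, 0, -1/2]
R5 ← R5 + (1/4)·R3: [0, 0, 0, -1]
R5 ← R5 − (2)·R4: [0, 0, 0, 0]
4 nonzero rows, so rank(B) = 4.
B has 4 columns; by rank–nullity, nullity = 4 − 4 = 0.

0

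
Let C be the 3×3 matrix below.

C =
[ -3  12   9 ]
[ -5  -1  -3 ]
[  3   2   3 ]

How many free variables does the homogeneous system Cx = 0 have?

1

Row reduce to echelon form.
R2 ← R2 − (5/3)·R1: [0, -21, -18]
R3 ← R3 + R1: [0, 14, 12]
R3 ← R3 + (2/3)·R2: [0, 0, 0]
2 nonzero rows, so rank(C) = 2.
C has 3 columns; by rank–nullity, nullity = 3 − 2 = 1.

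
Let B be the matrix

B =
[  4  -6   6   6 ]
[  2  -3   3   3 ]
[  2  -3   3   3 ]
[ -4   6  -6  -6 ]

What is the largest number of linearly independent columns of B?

1

Row reduce to echelon form.
R2 ← R2 − (1/2)·R1: [0, 0, 0, 0]
R3 ← R3 − (1/2)·R1: [0, 0, 0, 0]
R4 ← R4 + R1: [0, 0, 0, 0]
Echelon form has 1 nonzero row, so rank(B) = 1.
The rank gives the maximum number of linearly independent columns: 1.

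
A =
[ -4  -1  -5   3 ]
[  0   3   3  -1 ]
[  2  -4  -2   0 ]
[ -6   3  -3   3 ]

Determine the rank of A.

Row reduce to echelon form.
R3 ← R3 + (1/2)·R1: [0, -9/2, -9/2, 3/2]
R4 ← R4 − (3/2)·R1: [0, 9/2, 9/2, -3/2]
R3 ← R3 + (3/2)·R2: [0, 0, 0, 0]
R4 ← R4 − (3/2)·R2: [0, 0, 0, 0]
Echelon form has 2 nonzero rows, so rank(A) = 2.

2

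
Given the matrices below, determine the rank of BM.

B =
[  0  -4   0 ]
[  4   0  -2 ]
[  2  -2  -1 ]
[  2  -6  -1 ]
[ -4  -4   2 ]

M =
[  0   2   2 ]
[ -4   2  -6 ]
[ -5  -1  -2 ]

2

First compute BM:
[[ 16,  -8,  24],
 [ 10,  10,  12],
 [ 13,   1,  18],
 [ 29,  -7,  42],
 [  6, -18,  12]]
Now row reduce the product.
R2 ← R2 − (5/8)·R1: [0, 15, -3]
R3 ← R3 − (13/16)·R1: [0, 15/2, -3/2]
R4 ← R4 − (29/16)·R1: [0, 15/2, -3/2]
R5 ← R5 − (3/8)·R1: [0, -15, 3]
R3 ← R3 − (1/2)·R2: [0, 0, 0]
R4 ← R4 − (1/2)·R2: [0, 0, 0]
R5 ← R5 + R2: [0, 0, 0]
2 nonzero rows, so rank(BM) = 2.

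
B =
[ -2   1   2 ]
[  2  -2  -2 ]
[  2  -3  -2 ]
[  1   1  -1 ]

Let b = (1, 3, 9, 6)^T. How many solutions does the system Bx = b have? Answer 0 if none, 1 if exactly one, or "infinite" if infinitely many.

0

Row reduce the augmented matrix [B | b].
R2 ← R2 + R1: [0, -1, 0, 4]
R3 ← R3 + R1: [0, -2, 0, 10]
R4 ← R4 + (1/2)·R1: [0, 3/2, 0, 13/2]
R3 ← R3 − (2)·R2: [0, 0, 0, 2]
R4 ← R4 + (3/2)·R2: [0, 0, 0, 25/2]
R4 ← R4 − (25/4)·R3: [0, 0, 0, 0]
The echelon form has 3 nonzero rows; the last pivot sits in the augmented column, so rank(B) = 2 but rank([B|b]) = 3.
Since the ranks differ, the system is inconsistent.
It has no solutions.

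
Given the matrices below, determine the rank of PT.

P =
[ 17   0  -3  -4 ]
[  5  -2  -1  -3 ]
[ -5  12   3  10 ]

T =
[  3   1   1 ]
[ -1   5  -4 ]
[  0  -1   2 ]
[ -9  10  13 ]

First compute PT:
[[ 87, -20, -41],
 [ 44, -34, -28],
 [-117, 152,  83]]
Now row reduce the product.
R2 ← R2 − (44/87)·R1: [0, -2078/87, -632/87]
R3 ← R3 + (39/29)·R1: [0, 3628/29, 808/29]
R3 ← R3 + (5442/1039)·R2: [0, 0, -10584/1039]
3 nonzero rows, so rank(PT) = 3.

3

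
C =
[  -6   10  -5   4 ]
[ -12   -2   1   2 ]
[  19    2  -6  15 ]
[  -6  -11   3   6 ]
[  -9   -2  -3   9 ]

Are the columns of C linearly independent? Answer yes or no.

yes

Row reduce C to echelon form.
R2 ← R2 − (2)·R1: [0, -22, 11, -6]
R3 ← R3 + (19/6)·R1: [0, 101/3, -131/6, 83/3]
R4 ← R4 − R1: [0, -21, 8, 2]
R5 ← R5 − (3/2)·R1: [0, -17, 9/2, 3]
R3 ← R3 + (101/66)·R2: [0, 0, -5, 610/33]
R4 ← R4 − (21/22)·R2: [0, 0, -5/2, 85/11]
R5 ← R5 − (17/22)·R2: [0, 0, -4, 84/11]
R4 ← R4 − (1/2)·R3: [0, 0, 0, -50/33]
R5 ← R5 − (4/5)·R3: [0, 0, 0, -236/33]
R5 ← R5 − (118/25)·R4: [0, 0, 0, 0]
4 pivots among 4 columns.
Every column is a pivot column, so the columns are linearly independent.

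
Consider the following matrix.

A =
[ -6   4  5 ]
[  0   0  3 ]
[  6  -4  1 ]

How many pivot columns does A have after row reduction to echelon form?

2

Row reduce to echelon form.
R3 ← R3 + R1: [0, 0, 6]
R3 ← R3 − (2)·R2: [0, 0, 0]
Echelon form has 2 nonzero rows, so rank(A) = 2.
Each nonzero row contributes one pivot column: 2 pivot columns.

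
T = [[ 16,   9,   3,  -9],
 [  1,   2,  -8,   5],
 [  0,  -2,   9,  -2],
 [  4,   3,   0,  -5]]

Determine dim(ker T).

0

Row reduce to echelon form.
R2 ← R2 − (1/16)·R1: [0, 23/16, -131/16, 89/16]
R4 ← R4 − (1/4)·R1: [0, 3/4, -3/4, -11/4]
R3 ← R3 + (32/23)·R2: [0, 0, -55/23, 132/23]
R4 ← R4 − (12/23)·R2: [0, 0, 81/23, -130/23]
R4 ← R4 + (81/55)·R3: [0, 0, 0, 14/5]
4 nonzero rows, so rank(T) = 4.
T has 4 columns; by rank–nullity, nullity = 4 − 4 = 0.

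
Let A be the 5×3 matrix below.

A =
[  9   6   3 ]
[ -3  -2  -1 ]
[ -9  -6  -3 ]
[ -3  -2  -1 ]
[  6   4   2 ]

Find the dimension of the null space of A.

Row reduce to echelon form.
R2 ← R2 + (1/3)·R1: [0, 0, 0]
R3 ← R3 + R1: [0, 0, 0]
R4 ← R4 + (1/3)·R1: [0, 0, 0]
R5 ← R5 − (2/3)·R1: [0, 0, 0]
1 nonzero row, so rank(A) = 1.
A has 3 columns; by rank–nullity, nullity = 3 − 1 = 2.

2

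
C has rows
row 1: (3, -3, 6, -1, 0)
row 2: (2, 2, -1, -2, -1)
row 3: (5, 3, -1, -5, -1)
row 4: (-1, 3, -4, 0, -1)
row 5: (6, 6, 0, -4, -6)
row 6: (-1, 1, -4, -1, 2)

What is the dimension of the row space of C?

Row reduce to echelon form.
R2 ← R2 − (2/3)·R1: [0, 4, -5, -4/3, -1]
R3 ← R3 − (5/3)·R1: [0, 8, -11, -10/3, -1]
R4 ← R4 + (1/3)·R1: [0, 2, -2, -1/3, -1]
R5 ← R5 − (2)·R1: [0, 12, -12, -2, -6]
R6 ← R6 + (1/3)·R1: [0, 0, -2, -4/3, 2]
R3 ← R3 − (2)·R2: [0, 0, -1, -2/3, 1]
R4 ← R4 − (1/2)·R2: [0, 0, 1/2, 1/3, -1/2]
R5 ← R5 − (3)·R2: [0, 0, 3, 2, -3]
R4 ← R4 + (1/2)·R3: [0, 0, 0, 0, 0]
R5 ← R5 + (3)·R3: [0, 0, 0, 0, 0]
R6 ← R6 − (2)·R3: [0, 0, 0, 0, 0]
Echelon form has 3 nonzero rows, so rank(C) = 3.
The row space has dimension equal to the rank: 3.

3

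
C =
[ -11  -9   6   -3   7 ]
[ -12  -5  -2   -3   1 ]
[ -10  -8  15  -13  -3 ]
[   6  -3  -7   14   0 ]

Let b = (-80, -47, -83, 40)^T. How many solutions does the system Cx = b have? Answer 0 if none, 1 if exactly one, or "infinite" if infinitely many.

infinite

Row reduce the augmented matrix [C | b].
R2 ← R2 − (12/11)·R1: [0, 53/11, -94/11, 3/11, -73/11, 443/11]
R3 ← R3 − (10/11)·R1: [0, 2/11, 105/11, -113/11, -103/11, -113/11]
R4 ← R4 + (6/11)·R1: [0, -87/11, -41/11, 136/11, 42/11, -40/11]
R3 ← R3 − (2/53)·R2: [0, 0, 523/53, -545/53, -483/53, -625/53]
R4 ← R4 + (87/53)·R2: [0, 0, -941/53, 679/53, -375/53, 3311/53]
R4 ← R4 + (941/523)·R3: [0, 0, 0, -2976/523, -12276/523, 21576/523]
The echelon form has 4 nonzero rows, and every pivot lies in the first 5 columns, so rank(C) = rank([C|b]) = 4.
The system is consistent.
rank = 4 < 5 unknowns, so there are infinitely many solutions.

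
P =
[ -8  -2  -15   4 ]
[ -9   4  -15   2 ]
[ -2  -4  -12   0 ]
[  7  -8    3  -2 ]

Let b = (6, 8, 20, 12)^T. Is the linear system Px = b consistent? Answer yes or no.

Row reduce the augmented matrix [P | b].
R2 ← R2 − (9/8)·R1: [0, 25/4, 15/8, -5/2, 5/4]
R3 ← R3 − (1/4)·R1: [0, -7/2, -33/4, -1, 37/2]
R4 ← R4 + (7/8)·R1: [0, -39/4, -81/8, 3/2, 69/4]
R3 ← R3 + (14/25)·R2: [0, 0, -36/5, -12/5, 96/5]
R4 ← R4 + (39/25)·R2: [0, 0, -36/5, -12/5, 96/5]
R4 ← R4 − R3: [0, 0, 0, 0, 0]
The echelon form has 3 nonzero rows, and every pivot lies in the first 4 columns, so rank(P) = rank([P|b]) = 3.
The system is consistent.

yes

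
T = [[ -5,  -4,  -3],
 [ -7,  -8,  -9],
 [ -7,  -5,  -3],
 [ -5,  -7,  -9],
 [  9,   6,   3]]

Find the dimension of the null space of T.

Row reduce to echelon form.
R2 ← R2 − (7/5)·R1: [0, -12/5, -24/5]
R3 ← R3 − (7/5)·R1: [0, 3/5, 6/5]
R4 ← R4 − R1: [0, -3, -6]
R5 ← R5 + (9/5)·R1: [0, -6/5, -12/5]
R3 ← R3 + (1/4)·R2: [0, 0, 0]
R4 ← R4 − (5/4)·R2: [0, 0, 0]
R5 ← R5 − (1/2)·R2: [0, 0, 0]
2 nonzero rows, so rank(T) = 2.
T has 3 columns; by rank–nullity, nullity = 3 − 2 = 1.

1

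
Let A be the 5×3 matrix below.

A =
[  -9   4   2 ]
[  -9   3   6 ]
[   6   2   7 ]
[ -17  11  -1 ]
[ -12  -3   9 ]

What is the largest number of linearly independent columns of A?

Row reduce to echelon form.
R2 ← R2 − R1: [0, -1, 4]
R3 ← R3 + (2/3)·R1: [0, 14/3, 25/3]
R4 ← R4 − (17/9)·R1: [0, 31/9, -43/9]
R5 ← R5 − (4/3)·R1: [0, -25/3, 19/3]
R3 ← R3 + (14/3)·R2: [0, 0, 27]
R4 ← R4 + (31/9)·R2: [0, 0, 9]
R5 ← R5 − (25/3)·R2: [0, 0, -27]
R4 ← R4 − (1/3)·R3: [0, 0, 0]
R5 ← R5 + R3: [0, 0, 0]
Echelon form has 3 nonzero rows, so rank(A) = 3.
The rank gives the maximum number of linearly independent columns: 3.

3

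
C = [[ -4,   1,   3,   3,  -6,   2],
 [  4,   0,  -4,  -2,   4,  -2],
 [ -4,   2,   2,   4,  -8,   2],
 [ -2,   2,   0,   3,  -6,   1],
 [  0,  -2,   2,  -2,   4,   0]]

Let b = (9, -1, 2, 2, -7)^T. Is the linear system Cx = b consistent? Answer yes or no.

Row reduce the augmented matrix [C | b].
R2 ← R2 + R1: [0, 1, -1, 1, -2, 0, 8]
R3 ← R3 − R1: [0, 1, -1, 1, -2, 0, -7]
R4 ← R4 − (1/2)·R1: [0, 3/2, -3/2, 3/2, -3, 0, -5/2]
R3 ← R3 − R2: [0, 0, 0, 0, 0, 0, -15]
R4 ← R4 − (3/2)·R2: [0, 0, 0, 0, 0, 0, -29/2]
R5 ← R5 + (2)·R2: [0, 0, 0, 0, 0, 0, 9]
R4 ← R4 − (29/30)·R3: [0, 0, 0, 0, 0, 0, 0]
R5 ← R5 + (3/5)·R3: [0, 0, 0, 0, 0, 0, 0]
The echelon form has 3 nonzero rows; the last pivot sits in the augmented column, so rank(C) = 2 but rank([C|b]) = 3.
Since the ranks differ, the system is inconsistent.

no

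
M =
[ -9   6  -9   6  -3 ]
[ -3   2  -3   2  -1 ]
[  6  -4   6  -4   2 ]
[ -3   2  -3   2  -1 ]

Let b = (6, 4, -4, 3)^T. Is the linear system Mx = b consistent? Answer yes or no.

Row reduce the augmented matrix [M | b].
R2 ← R2 − (1/3)·R1: [0, 0, 0, 0, 0, 2]
R3 ← R3 + (2/3)·R1: [0, 0, 0, 0, 0, 0]
R4 ← R4 − (1/3)·R1: [0, 0, 0, 0, 0, 1]
R4 ← R4 − (1/2)·R2: [0, 0, 0, 0, 0, 0]
The echelon form has 2 nonzero rows; the last pivot sits in the augmented column, so rank(M) = 1 but rank([M|b]) = 2.
Since the ranks differ, the system is inconsistent.

no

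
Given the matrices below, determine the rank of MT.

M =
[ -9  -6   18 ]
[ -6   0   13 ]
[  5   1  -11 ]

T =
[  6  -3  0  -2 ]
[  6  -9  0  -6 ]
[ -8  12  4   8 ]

First compute MT:
[[-234, 297,  72, 198],
 [-140, 174,  52, 116],
 [124, -156, -44, -104]]
Now row reduce the product.
R2 ← R2 − (70/117)·R1: [0, -48/13, 116/13, -32/13]
R3 ← R3 + (62/117)·R1: [0, 18/13, -76/13, 12/13]
R3 ← R3 + (3/8)·R2: [0, 0, -5/2, 0]
3 nonzero rows, so rank(MT) = 3.

3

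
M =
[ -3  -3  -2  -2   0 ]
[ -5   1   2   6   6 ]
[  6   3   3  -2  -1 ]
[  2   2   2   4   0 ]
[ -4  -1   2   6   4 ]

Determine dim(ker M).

Row reduce to echelon form.
R2 ← R2 − (5/3)·R1: [0, 6, 16/3, 28/3, 6]
R3 ← R3 + (2)·R1: [0, -3, -1, -6, -1]
R4 ← R4 + (2/3)·R1: [0, 0, 2/3, 8/3, 0]
R5 ← R5 − (4/3)·R1: [0, 3, 14/3, 26/3, 4]
R3 ← R3 + (1/2)·R2: [0, 0, 5/3, -4/3, 2]
R5 ← R5 − (1/2)·R2: [0, 0, 2, 4, 1]
R4 ← R4 − (2/5)·R3: [0, 0, 0, 16/5, -4/5]
R5 ← R5 − (6/5)·R3: [0, 0, 0, 28/5, -7/5]
R5 ← R5 − (7/4)·R4: [0, 0, 0, 0, 0]
4 nonzero rows, so rank(M) = 4.
M has 5 columns; by rank–nullity, nullity = 5 − 4 = 1.

1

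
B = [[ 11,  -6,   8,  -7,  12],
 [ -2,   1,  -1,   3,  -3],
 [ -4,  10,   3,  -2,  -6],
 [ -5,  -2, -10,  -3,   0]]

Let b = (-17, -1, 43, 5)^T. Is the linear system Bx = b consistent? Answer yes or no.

Row reduce the augmented matrix [B | b].
R2 ← R2 + (2/11)·R1: [0, -1/11, 5/11, 19/11, -9/11, -45/11]
R3 ← R3 + (4/11)·R1: [0, 86/11, 65/11, -50/11, -18/11, 405/11]
R4 ← R4 + (5/11)·R1: [0, -52/11, -70/11, -68/11, 60/11, -30/11]
R3 ← R3 + (86)·R2: [0, 0, 45, 144, -72, -315]
R4 ← R4 − (52)·R2: [0, 0, -30, -96, 48, 210]
R4 ← R4 + (2/3)·R3: [0, 0, 0, 0, 0, 0]
The echelon form has 3 nonzero rows, and every pivot lies in the first 5 columns, so rank(B) = rank([B|b]) = 3.
The system is consistent.

yes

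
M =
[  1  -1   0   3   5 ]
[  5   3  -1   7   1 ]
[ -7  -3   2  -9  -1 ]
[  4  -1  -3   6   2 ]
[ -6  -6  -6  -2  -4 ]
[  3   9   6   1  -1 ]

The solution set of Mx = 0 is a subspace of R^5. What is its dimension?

Row reduce to echelon form.
R2 ← R2 − (5)·R1: [0, 8, -1, -8, -24]
R3 ← R3 + (7)·R1: [0, -10, 2, 12, 34]
R4 ← R4 − (4)·R1: [0, 3, -3, -6, -18]
R5 ← R5 + (6)·R1: [0, -12, -6, 16, 26]
R6 ← R6 − (3)·R1: [0, 12, 6, -8, -16]
R3 ← R3 + (5/4)·R2: [0, 0, 3/4, 2, 4]
R4 ← R4 − (3/8)·R2: [0, 0, -21/8, -3, -9]
R5 ← R5 + (3/2)·R2: [0, 0, -15/2, 4, -10]
R6 ← R6 − (3/2)·R2: [0, 0, 15/2, 4, 20]
R4 ← R4 + (7/2)·R3: [0, 0, 0, 4, 5]
R5 ← R5 + (10)·R3: [0, 0, 0, 24, 30]
R6 ← R6 − (10)·R3: [0, 0, 0, -16, -20]
R5 ← R5 − (6)·R4: [0, 0, 0, 0, 0]
R6 ← R6 + (4)·R4: [0, 0, 0, 0, 0]
4 nonzero rows, so rank(M) = 4.
M has 5 columns; by rank–nullity, nullity = 5 − 4 = 1.

1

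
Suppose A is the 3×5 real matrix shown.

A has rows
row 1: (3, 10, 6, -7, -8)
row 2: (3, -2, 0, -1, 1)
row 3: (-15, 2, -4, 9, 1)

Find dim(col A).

Row reduce to echelon form.
R2 ← R2 − R1: [0, -12, -6, 6, 9]
R3 ← R3 + (5)·R1: [0, 52, 26, -26, -39]
R3 ← R3 + (13/3)·R2: [0, 0, 0, 0, 0]
Echelon form has 2 nonzero rows, so rank(A) = 2.
The column space has dimension equal to the rank: 2.

2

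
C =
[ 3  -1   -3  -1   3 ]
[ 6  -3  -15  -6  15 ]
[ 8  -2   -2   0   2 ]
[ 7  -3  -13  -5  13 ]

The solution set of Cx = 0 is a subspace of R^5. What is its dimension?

3

Row reduce to echelon form.
R2 ← R2 − (2)·R1: [0, -1, -9, -4, 9]
R3 ← R3 − (8/3)·R1: [0, 2/3, 6, 8/3, -6]
R4 ← R4 − (7/3)·R1: [0, -2/3, -6, -8/3, 6]
R3 ← R3 + (2/3)·R2: [0, 0, 0, 0, 0]
R4 ← R4 − (2/3)·R2: [0, 0, 0, 0, 0]
2 nonzero rows, so rank(C) = 2.
C has 5 columns; by rank–nullity, nullity = 5 − 2 = 3.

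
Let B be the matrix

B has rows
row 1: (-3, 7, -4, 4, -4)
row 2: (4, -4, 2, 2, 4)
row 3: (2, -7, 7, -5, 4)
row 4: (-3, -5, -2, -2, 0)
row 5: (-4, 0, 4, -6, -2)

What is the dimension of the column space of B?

4

Row reduce to echelon form.
R2 ← R2 + (4/3)·R1: [0, 16/3, -10/3, 22/3, -4/3]
R3 ← R3 + (2/3)·R1: [0, -7/3, 13/3, -7/3, 4/3]
R4 ← R4 − R1: [0, -12, 2, -6, 4]
R5 ← R5 − (4/3)·R1: [0, -28/3, 28/3, -34/3, 10/3]
R3 ← R3 + (7/16)·R2: [0, 0, 23/8, 7/8, 3/4]
R4 ← R4 + (9/4)·R2: [0, 0, -11/2, 21/2, 1]
R5 ← R5 + (7/4)·R2: [0, 0, 7/2, 3/2, 1]
R4 ← R4 + (44/23)·R3: [0, 0, 0, 280/23, 56/23]
R5 ← R5 − (28/23)·R3: [0, 0, 0, 10/23, 2/23]
R5 ← R5 − (1/28)·R4: [0, 0, 0, 0, 0]
Echelon form has 4 nonzero rows, so rank(B) = 4.
The column space has dimension equal to the rank: 4.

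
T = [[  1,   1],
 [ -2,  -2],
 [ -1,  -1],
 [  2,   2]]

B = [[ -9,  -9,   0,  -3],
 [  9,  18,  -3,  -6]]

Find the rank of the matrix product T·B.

First compute TB:
[[  0,   9,  -3,  -9],
 [  0, -18,   6,  18],
 [  0,  -9,   3,   9],
 [  0,  18,  -6, -18]]
Now row reduce the product.
R2 ← R2 + (2)·R1: [0, 0, 0, 0]
R3 ← R3 + R1: [0, 0, 0, 0]
R4 ← R4 − (2)·R1: [0, 0, 0, 0]
1 nonzero row, so rank(TB) = 1.

1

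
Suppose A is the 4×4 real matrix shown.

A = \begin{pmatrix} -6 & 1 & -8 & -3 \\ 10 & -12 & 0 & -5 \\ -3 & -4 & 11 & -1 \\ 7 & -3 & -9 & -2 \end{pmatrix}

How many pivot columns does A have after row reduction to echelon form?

Row reduce to echelon form.
R2 ← R2 + (5/3)·R1: [0, -31/3, -40/3, -10]
R3 ← R3 − (1/2)·R1: [0, -9/2, 15, 1/2]
R4 ← R4 + (7/6)·R1: [0, -11/6, -55/3, -11/2]
R3 ← R3 − (27/62)·R2: [0, 0, 645/31, 301/62]
R4 ← R4 − (11/62)·R2: [0, 0, -495/31, -231/62]
R4 ← R4 + (33/43)·R3: [0, 0, 0, 0]
Echelon form has 3 nonzero rows, so rank(A) = 3.
Each nonzero row contributes one pivot column: 3 pivot columns.

3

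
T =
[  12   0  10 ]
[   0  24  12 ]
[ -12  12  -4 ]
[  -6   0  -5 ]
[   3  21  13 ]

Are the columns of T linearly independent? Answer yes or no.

no

Row reduce T to echelon form.
R3 ← R3 + R1: [0, 12, 6]
R4 ← R4 + (1/2)·R1: [0, 0, 0]
R5 ← R5 − (1/4)·R1: [0, 21, 21/2]
R3 ← R3 − (1/2)·R2: [0, 0, 0]
R5 ← R5 − (7/8)·R2: [0, 0, 0]
2 pivots among 3 columns.
Only 2 < 3 pivot columns, so the columns are linearly dependent.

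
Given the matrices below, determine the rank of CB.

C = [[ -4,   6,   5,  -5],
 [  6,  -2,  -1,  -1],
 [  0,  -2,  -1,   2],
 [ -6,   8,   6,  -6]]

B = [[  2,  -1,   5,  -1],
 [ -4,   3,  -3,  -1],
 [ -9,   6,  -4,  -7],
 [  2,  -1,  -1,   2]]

3

First compute CB:
[[-87,  57, -53, -47],
 [ 27, -17,  41,   1],
 [ 21, -14,   8,  13],
 [-110,  72, -72, -56]]
Now row reduce the product.
R2 ← R2 + (9/29)·R1: [0, 20/29, 712/29, -394/29]
R3 ← R3 + (7/29)·R1: [0, -7/29, -139/29, 48/29]
R4 ← R4 − (110/87)·R1: [0, -2/29, -434/87, 298/87]
R3 ← R3 + (7/20)·R2: [0, 0, 19/5, -31/10]
R4 ← R4 + (1/10)·R2: [0, 0, -38/15, 31/15]
R4 ← R4 + (2/3)·R3: [0, 0, 0, 0]
3 nonzero rows, so rank(CB) = 3.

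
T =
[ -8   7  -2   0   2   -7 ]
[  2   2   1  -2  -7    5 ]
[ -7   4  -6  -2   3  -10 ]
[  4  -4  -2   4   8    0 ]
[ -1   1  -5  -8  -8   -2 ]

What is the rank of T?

5

Row reduce to echelon form.
R2 ← R2 + (1/4)·R1: [0, 15/4, 1/2, -2, -13/2, 13/4]
R3 ← R3 − (7/8)·R1: [0, -17/8, -17/4, -2, 5/4, -31/8]
R4 ← R4 + (1/2)·R1: [0, -1/2, -3, 4, 9, -7/2]
R5 ← R5 − (1/8)·R1: [0, 1/8, -19/4, -8, -33/4, -9/8]
R3 ← R3 + (17/30)·R2: [0, 0, -119/30, -47/15, -73/30, -61/30]
R4 ← R4 + (2/15)·R2: [0, 0, -44/15, 56/15, 122/15, -46/15]
R5 ← R5 − (1/30)·R2: [0, 0, -143/30, -119/15, -241/30, -37/30]
R4 ← R4 − (88/119)·R3: [0, 0, 0, 720/119, 1182/119, -186/119]
R5 ← R5 − (143/119)·R3: [0, 0, 0, -496/119, -608/119, 144/119]
R5 ← R5 + (31/45)·R4: [0, 0, 0, 0, 26/15, 2/15]
Echelon form has 5 nonzero rows, so rank(T) = 5.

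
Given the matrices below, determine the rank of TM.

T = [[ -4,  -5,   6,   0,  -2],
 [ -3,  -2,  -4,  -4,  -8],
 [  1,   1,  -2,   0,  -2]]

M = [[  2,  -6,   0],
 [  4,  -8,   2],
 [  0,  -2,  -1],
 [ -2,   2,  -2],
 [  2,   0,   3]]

2

First compute TM:
[[-32,  52, -22],
 [-22,  34, -16],
 [  2, -10,  -2]]
Now row reduce the product.
R2 ← R2 − (11/16)·R1: [0, -7/4, -7/8]
R3 ← R3 + (1/16)·R1: [0, -27/4, -27/8]
R3 ← R3 − (27/7)·R2: [0, 0, 0]
2 nonzero rows, so rank(TM) = 2.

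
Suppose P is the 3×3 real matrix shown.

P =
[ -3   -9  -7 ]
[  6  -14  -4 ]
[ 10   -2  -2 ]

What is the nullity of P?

Row reduce to echelon form.
R2 ← R2 + (2)·R1: [0, -32, -18]
R3 ← R3 + (10/3)·R1: [0, -32, -76/3]
R3 ← R3 − R2: [0, 0, -22/3]
3 nonzero rows, so rank(P) = 3.
P has 3 columns; by rank–nullity, nullity = 3 − 3 = 0.

0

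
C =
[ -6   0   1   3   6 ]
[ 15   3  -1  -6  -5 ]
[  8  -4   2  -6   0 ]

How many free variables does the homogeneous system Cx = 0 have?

2

Row reduce to echelon form.
R2 ← R2 + (5/2)·R1: [0, 3, 3/2, 3/2, 10]
R3 ← R3 + (4/3)·R1: [0, -4, 10/3, -2, 8]
R3 ← R3 + (4/3)·R2: [0, 0, 16/3, 0, 64/3]
3 nonzero rows, so rank(C) = 3.
C has 5 columns; by rank–nullity, nullity = 5 − 3 = 2.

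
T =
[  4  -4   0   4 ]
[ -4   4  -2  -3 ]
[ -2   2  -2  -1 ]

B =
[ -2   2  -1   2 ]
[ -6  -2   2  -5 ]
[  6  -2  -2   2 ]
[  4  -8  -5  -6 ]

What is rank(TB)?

2

First compute TB:
[[ 32, -16, -32,   4],
 [-40,  12,  31, -14],
 [-24,   4,  15, -12]]
Now row reduce the product.
R2 ← R2 + (5/4)·R1: [0, -8, -9, -9]
R3 ← R3 + (3/4)·R1: [0, -8, -9, -9]
R3 ← R3 − R2: [0, 0, 0, 0]
2 nonzero rows, so rank(TB) = 2.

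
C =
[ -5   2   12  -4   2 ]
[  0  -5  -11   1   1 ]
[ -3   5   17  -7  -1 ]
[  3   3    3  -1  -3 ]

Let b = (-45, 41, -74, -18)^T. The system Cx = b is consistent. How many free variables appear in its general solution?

Row reduce the augmented matrix [C | b].
R3 ← R3 − (3/5)·R1: [0, 19/5, 49/5, -23/5, -11/5, -47]
R4 ← R4 + (3/5)·R1: [0, 21/5, 51/5, -17/5, -9/5, -45]
R3 ← R3 + (19/25)·R2: [0, 0, 36/25, -96/25, -36/25, -396/25]
R4 ← R4 + (21/25)·R2: [0, 0, 24/25, -64/25, -24/25, -264/25]
R4 ← R4 − (2/3)·R3: [0, 0, 0, 0, 0, 0]
The echelon form has 3 nonzero rows, and every pivot lies in the first 5 columns, so rank(C) = rank([C|b]) = 3.
The system is consistent.
Free variables = (unknowns) − (rank) = 5 − 3 = 2.

2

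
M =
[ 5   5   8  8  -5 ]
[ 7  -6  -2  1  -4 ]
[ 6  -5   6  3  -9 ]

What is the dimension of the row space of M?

3

Row reduce to echelon form.
R2 ← R2 − (7/5)·R1: [0, -13, -66/5, -51/5, 3]
R3 ← R3 − (6/5)·R1: [0, -11, -18/5, -33/5, -3]
R3 ← R3 − (11/13)·R2: [0, 0, 492/65, 132/65, -72/13]
Echelon form has 3 nonzero rows, so rank(M) = 3.
The row space has dimension equal to the rank: 3.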